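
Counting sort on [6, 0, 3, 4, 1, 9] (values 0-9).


Input: [6, 0, 3, 4, 1, 9]
Counts: [1, 1, 0, 1, 1, 0, 1, 0, 0, 1]

Sorted: [0, 1, 3, 4, 6, 9]


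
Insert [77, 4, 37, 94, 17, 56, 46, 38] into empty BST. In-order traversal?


Insert 77: root
Insert 4: L from 77
Insert 37: L from 77 -> R from 4
Insert 94: R from 77
Insert 17: L from 77 -> R from 4 -> L from 37
Insert 56: L from 77 -> R from 4 -> R from 37
Insert 46: L from 77 -> R from 4 -> R from 37 -> L from 56
Insert 38: L from 77 -> R from 4 -> R from 37 -> L from 56 -> L from 46

In-order: [4, 17, 37, 38, 46, 56, 77, 94]


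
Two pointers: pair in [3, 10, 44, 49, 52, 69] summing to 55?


lo=0(3)+hi=5(69)=72
lo=0(3)+hi=4(52)=55

Yes: 3+52=55


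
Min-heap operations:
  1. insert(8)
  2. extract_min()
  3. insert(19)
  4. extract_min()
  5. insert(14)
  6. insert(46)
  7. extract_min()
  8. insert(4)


insert(8) -> [8]
extract_min()->8, []
insert(19) -> [19]
extract_min()->19, []
insert(14) -> [14]
insert(46) -> [14, 46]
extract_min()->14, [46]
insert(4) -> [4, 46]

Final heap: [4, 46]


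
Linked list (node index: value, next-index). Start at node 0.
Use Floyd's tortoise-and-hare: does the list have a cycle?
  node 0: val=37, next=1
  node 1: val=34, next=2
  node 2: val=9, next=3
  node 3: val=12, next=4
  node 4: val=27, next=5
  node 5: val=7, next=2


Floyd's tortoise (slow, +1) and hare (fast, +2):
  init: slow=0, fast=0
  step 1: slow=1, fast=2
  step 2: slow=2, fast=4
  step 3: slow=3, fast=2
  step 4: slow=4, fast=4
  slow == fast at node 4: cycle detected

Cycle: yes


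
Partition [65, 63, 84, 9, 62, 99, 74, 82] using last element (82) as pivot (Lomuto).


Pivot: 82
  65 <= 82: advance i (no swap)
  63 <= 82: advance i (no swap)
  9 <= 82: swap -> [65, 63, 9, 84, 62, 99, 74, 82]
  62 <= 82: swap -> [65, 63, 9, 62, 84, 99, 74, 82]
  74 <= 82: swap -> [65, 63, 9, 62, 74, 99, 84, 82]
Place pivot at 5: [65, 63, 9, 62, 74, 82, 84, 99]

Partitioned: [65, 63, 9, 62, 74, 82, 84, 99]


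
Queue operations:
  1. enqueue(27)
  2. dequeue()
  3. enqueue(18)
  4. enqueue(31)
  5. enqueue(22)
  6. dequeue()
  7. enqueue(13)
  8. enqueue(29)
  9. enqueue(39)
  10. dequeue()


enqueue(27) -> [27]
dequeue()->27, []
enqueue(18) -> [18]
enqueue(31) -> [18, 31]
enqueue(22) -> [18, 31, 22]
dequeue()->18, [31, 22]
enqueue(13) -> [31, 22, 13]
enqueue(29) -> [31, 22, 13, 29]
enqueue(39) -> [31, 22, 13, 29, 39]
dequeue()->31, [22, 13, 29, 39]

Final queue: [22, 13, 29, 39]


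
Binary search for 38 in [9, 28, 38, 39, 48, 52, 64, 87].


Step 1: lo=0, hi=7, mid=3, val=39
Step 2: lo=0, hi=2, mid=1, val=28
Step 3: lo=2, hi=2, mid=2, val=38

Found at index 2


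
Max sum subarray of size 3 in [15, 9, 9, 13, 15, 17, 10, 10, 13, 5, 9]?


[0:3]: 33
[1:4]: 31
[2:5]: 37
[3:6]: 45
[4:7]: 42
[5:8]: 37
[6:9]: 33
[7:10]: 28
[8:11]: 27

Max: 45 at [3:6]


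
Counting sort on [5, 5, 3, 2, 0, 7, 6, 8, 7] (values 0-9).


Input: [5, 5, 3, 2, 0, 7, 6, 8, 7]
Counts: [1, 0, 1, 1, 0, 2, 1, 2, 1, 0]

Sorted: [0, 2, 3, 5, 5, 6, 7, 7, 8]


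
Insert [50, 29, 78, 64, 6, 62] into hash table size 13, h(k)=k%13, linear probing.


Insert 50: h=11 -> slot 11
Insert 29: h=3 -> slot 3
Insert 78: h=0 -> slot 0
Insert 64: h=12 -> slot 12
Insert 6: h=6 -> slot 6
Insert 62: h=10 -> slot 10

Table: [78, None, None, 29, None, None, 6, None, None, None, 62, 50, 64]


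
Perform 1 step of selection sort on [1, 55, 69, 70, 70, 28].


Initial: [1, 55, 69, 70, 70, 28]
Step 1: min=1 at 0
  Swap: [1, 55, 69, 70, 70, 28]

After 1 step: [1, 55, 69, 70, 70, 28]


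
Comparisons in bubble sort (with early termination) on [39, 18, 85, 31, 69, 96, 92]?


Algorithm: bubble sort (with early termination)
Input: [39, 18, 85, 31, 69, 96, 92]
Sorted: [18, 31, 39, 69, 85, 92, 96]

15


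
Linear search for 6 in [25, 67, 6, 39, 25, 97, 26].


i=0: 25!=6
i=1: 67!=6
i=2: 6==6 found!

Found at 2, 3 comps


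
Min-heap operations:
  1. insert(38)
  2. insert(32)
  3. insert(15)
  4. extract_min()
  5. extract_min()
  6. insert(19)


insert(38) -> [38]
insert(32) -> [32, 38]
insert(15) -> [15, 38, 32]
extract_min()->15, [32, 38]
extract_min()->32, [38]
insert(19) -> [19, 38]

Final heap: [19, 38]


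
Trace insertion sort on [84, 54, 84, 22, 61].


Initial: [84, 54, 84, 22, 61]
Insert 54: [54, 84, 84, 22, 61]
Insert 84: [54, 84, 84, 22, 61]
Insert 22: [22, 54, 84, 84, 61]
Insert 61: [22, 54, 61, 84, 84]

Sorted: [22, 54, 61, 84, 84]


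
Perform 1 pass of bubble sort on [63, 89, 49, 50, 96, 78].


Initial: [63, 89, 49, 50, 96, 78]
Pass 1: [63, 49, 50, 89, 78, 96] (3 swaps)

After 1 pass: [63, 49, 50, 89, 78, 96]


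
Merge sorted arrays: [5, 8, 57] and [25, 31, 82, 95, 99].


Take 5 from A
Take 8 from A
Take 25 from B
Take 31 from B
Take 57 from A

Merged: [5, 8, 25, 31, 57, 82, 95, 99]


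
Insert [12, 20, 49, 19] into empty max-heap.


Insert 12: [12]
Insert 20: [20, 12]
Insert 49: [49, 12, 20]
Insert 19: [49, 19, 20, 12]

Final heap: [49, 19, 20, 12]


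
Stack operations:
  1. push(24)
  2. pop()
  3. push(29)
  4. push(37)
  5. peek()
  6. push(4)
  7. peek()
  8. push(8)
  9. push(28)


push(24) -> [24]
pop()->24, []
push(29) -> [29]
push(37) -> [29, 37]
peek()->37
push(4) -> [29, 37, 4]
peek()->4
push(8) -> [29, 37, 4, 8]
push(28) -> [29, 37, 4, 8, 28]

Final stack: [29, 37, 4, 8, 28]


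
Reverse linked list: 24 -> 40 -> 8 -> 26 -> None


Step 1: curr=24, set curr.next=prev(None) | reversed so far: 24
Step 2: curr=40, set curr.next=prev(24) | reversed so far: 40 -> 24
Step 3: curr=8, set curr.next=prev(40) | reversed so far: 8 -> 40 -> 24
Step 4: curr=26, set curr.next=prev(8) | reversed so far: 26 -> 8 -> 40 -> 24

26 -> 8 -> 40 -> 24 -> None


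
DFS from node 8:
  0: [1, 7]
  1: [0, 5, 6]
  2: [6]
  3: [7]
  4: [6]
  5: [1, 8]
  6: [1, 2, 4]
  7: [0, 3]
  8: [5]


Visit 8, push [5]
Visit 5, push [1]
Visit 1, push [6, 0]
Visit 0, push [7]
Visit 7, push [3]
Visit 3, push []
Visit 6, push [4, 2]
Visit 2, push []
Visit 4, push []

DFS order: [8, 5, 1, 0, 7, 3, 6, 2, 4]


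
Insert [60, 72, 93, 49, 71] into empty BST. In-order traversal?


Insert 60: root
Insert 72: R from 60
Insert 93: R from 60 -> R from 72
Insert 49: L from 60
Insert 71: R from 60 -> L from 72

In-order: [49, 60, 71, 72, 93]


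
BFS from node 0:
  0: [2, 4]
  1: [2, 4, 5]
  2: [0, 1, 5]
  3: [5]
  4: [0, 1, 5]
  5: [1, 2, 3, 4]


Visit 0, enqueue [2, 4]
Visit 2, enqueue [1, 5]
Visit 4, enqueue []
Visit 1, enqueue []
Visit 5, enqueue [3]
Visit 3, enqueue []

BFS order: [0, 2, 4, 1, 5, 3]


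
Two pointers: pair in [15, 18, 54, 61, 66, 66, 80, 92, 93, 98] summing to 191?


lo=0(15)+hi=9(98)=113
lo=1(18)+hi=9(98)=116
lo=2(54)+hi=9(98)=152
lo=3(61)+hi=9(98)=159
lo=4(66)+hi=9(98)=164
lo=5(66)+hi=9(98)=164
lo=6(80)+hi=9(98)=178
lo=7(92)+hi=9(98)=190
lo=8(93)+hi=9(98)=191

Yes: 93+98=191


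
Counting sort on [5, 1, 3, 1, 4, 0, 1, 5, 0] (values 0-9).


Input: [5, 1, 3, 1, 4, 0, 1, 5, 0]
Counts: [2, 3, 0, 1, 1, 2, 0, 0, 0, 0]

Sorted: [0, 0, 1, 1, 1, 3, 4, 5, 5]


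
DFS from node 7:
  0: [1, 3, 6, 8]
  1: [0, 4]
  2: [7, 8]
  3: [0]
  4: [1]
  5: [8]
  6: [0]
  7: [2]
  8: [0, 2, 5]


Visit 7, push [2]
Visit 2, push [8]
Visit 8, push [5, 0]
Visit 0, push [6, 3, 1]
Visit 1, push [4]
Visit 4, push []
Visit 3, push []
Visit 6, push []
Visit 5, push []

DFS order: [7, 2, 8, 0, 1, 4, 3, 6, 5]


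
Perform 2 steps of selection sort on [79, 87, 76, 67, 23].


Initial: [79, 87, 76, 67, 23]
Step 1: min=23 at 4
  Swap: [23, 87, 76, 67, 79]
Step 2: min=67 at 3
  Swap: [23, 67, 76, 87, 79]

After 2 steps: [23, 67, 76, 87, 79]


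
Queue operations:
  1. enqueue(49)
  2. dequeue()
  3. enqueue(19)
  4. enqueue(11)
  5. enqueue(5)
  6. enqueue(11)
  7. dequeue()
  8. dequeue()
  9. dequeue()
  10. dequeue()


enqueue(49) -> [49]
dequeue()->49, []
enqueue(19) -> [19]
enqueue(11) -> [19, 11]
enqueue(5) -> [19, 11, 5]
enqueue(11) -> [19, 11, 5, 11]
dequeue()->19, [11, 5, 11]
dequeue()->11, [5, 11]
dequeue()->5, [11]
dequeue()->11, []

Final queue: []


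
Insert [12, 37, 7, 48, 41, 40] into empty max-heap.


Insert 12: [12]
Insert 37: [37, 12]
Insert 7: [37, 12, 7]
Insert 48: [48, 37, 7, 12]
Insert 41: [48, 41, 7, 12, 37]
Insert 40: [48, 41, 40, 12, 37, 7]

Final heap: [48, 41, 40, 12, 37, 7]


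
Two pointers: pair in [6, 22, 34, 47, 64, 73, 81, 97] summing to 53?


lo=0(6)+hi=7(97)=103
lo=0(6)+hi=6(81)=87
lo=0(6)+hi=5(73)=79
lo=0(6)+hi=4(64)=70
lo=0(6)+hi=3(47)=53

Yes: 6+47=53


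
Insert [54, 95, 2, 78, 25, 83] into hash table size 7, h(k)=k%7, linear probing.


Insert 54: h=5 -> slot 5
Insert 95: h=4 -> slot 4
Insert 2: h=2 -> slot 2
Insert 78: h=1 -> slot 1
Insert 25: h=4, 2 probes -> slot 6
Insert 83: h=6, 1 probes -> slot 0

Table: [83, 78, 2, None, 95, 54, 25]


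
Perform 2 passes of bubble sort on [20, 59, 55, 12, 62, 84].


Initial: [20, 59, 55, 12, 62, 84]
Pass 1: [20, 55, 12, 59, 62, 84] (2 swaps)
Pass 2: [20, 12, 55, 59, 62, 84] (1 swaps)

After 2 passes: [20, 12, 55, 59, 62, 84]


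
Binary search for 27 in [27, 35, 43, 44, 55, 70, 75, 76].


Step 1: lo=0, hi=7, mid=3, val=44
Step 2: lo=0, hi=2, mid=1, val=35
Step 3: lo=0, hi=0, mid=0, val=27

Found at index 0


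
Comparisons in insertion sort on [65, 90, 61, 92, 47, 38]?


Algorithm: insertion sort
Input: [65, 90, 61, 92, 47, 38]
Sorted: [38, 47, 61, 65, 90, 92]

13


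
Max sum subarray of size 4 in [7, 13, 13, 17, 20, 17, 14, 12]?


[0:4]: 50
[1:5]: 63
[2:6]: 67
[3:7]: 68
[4:8]: 63

Max: 68 at [3:7]


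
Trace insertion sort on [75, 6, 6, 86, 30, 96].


Initial: [75, 6, 6, 86, 30, 96]
Insert 6: [6, 75, 6, 86, 30, 96]
Insert 6: [6, 6, 75, 86, 30, 96]
Insert 86: [6, 6, 75, 86, 30, 96]
Insert 30: [6, 6, 30, 75, 86, 96]
Insert 96: [6, 6, 30, 75, 86, 96]

Sorted: [6, 6, 30, 75, 86, 96]


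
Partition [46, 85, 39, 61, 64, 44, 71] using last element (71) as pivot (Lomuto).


Pivot: 71
  46 <= 71: advance i (no swap)
  39 <= 71: swap -> [46, 39, 85, 61, 64, 44, 71]
  61 <= 71: swap -> [46, 39, 61, 85, 64, 44, 71]
  64 <= 71: swap -> [46, 39, 61, 64, 85, 44, 71]
  44 <= 71: swap -> [46, 39, 61, 64, 44, 85, 71]
Place pivot at 5: [46, 39, 61, 64, 44, 71, 85]

Partitioned: [46, 39, 61, 64, 44, 71, 85]


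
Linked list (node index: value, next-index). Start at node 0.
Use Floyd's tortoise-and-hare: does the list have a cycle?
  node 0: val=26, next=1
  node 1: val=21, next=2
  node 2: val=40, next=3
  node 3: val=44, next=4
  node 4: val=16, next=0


Floyd's tortoise (slow, +1) and hare (fast, +2):
  init: slow=0, fast=0
  step 1: slow=1, fast=2
  step 2: slow=2, fast=4
  step 3: slow=3, fast=1
  step 4: slow=4, fast=3
  step 5: slow=0, fast=0
  slow == fast at node 0: cycle detected

Cycle: yes


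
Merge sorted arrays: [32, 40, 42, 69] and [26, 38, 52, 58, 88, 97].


Take 26 from B
Take 32 from A
Take 38 from B
Take 40 from A
Take 42 from A
Take 52 from B
Take 58 from B
Take 69 from A

Merged: [26, 32, 38, 40, 42, 52, 58, 69, 88, 97]


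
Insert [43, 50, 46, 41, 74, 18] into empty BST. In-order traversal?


Insert 43: root
Insert 50: R from 43
Insert 46: R from 43 -> L from 50
Insert 41: L from 43
Insert 74: R from 43 -> R from 50
Insert 18: L from 43 -> L from 41

In-order: [18, 41, 43, 46, 50, 74]


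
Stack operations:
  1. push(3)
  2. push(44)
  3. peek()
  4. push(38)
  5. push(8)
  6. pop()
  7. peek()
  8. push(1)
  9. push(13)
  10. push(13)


push(3) -> [3]
push(44) -> [3, 44]
peek()->44
push(38) -> [3, 44, 38]
push(8) -> [3, 44, 38, 8]
pop()->8, [3, 44, 38]
peek()->38
push(1) -> [3, 44, 38, 1]
push(13) -> [3, 44, 38, 1, 13]
push(13) -> [3, 44, 38, 1, 13, 13]

Final stack: [3, 44, 38, 1, 13, 13]


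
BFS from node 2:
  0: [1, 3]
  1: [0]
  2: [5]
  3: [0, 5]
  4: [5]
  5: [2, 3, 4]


Visit 2, enqueue [5]
Visit 5, enqueue [3, 4]
Visit 3, enqueue [0]
Visit 4, enqueue []
Visit 0, enqueue [1]
Visit 1, enqueue []

BFS order: [2, 5, 3, 4, 0, 1]


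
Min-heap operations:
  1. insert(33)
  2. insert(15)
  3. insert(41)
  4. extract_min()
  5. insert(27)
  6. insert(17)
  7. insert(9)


insert(33) -> [33]
insert(15) -> [15, 33]
insert(41) -> [15, 33, 41]
extract_min()->15, [33, 41]
insert(27) -> [27, 41, 33]
insert(17) -> [17, 27, 33, 41]
insert(9) -> [9, 17, 33, 41, 27]

Final heap: [9, 17, 33, 41, 27]


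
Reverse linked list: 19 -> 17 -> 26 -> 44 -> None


Step 1: curr=19, set curr.next=prev(None) | reversed so far: 19
Step 2: curr=17, set curr.next=prev(19) | reversed so far: 17 -> 19
Step 3: curr=26, set curr.next=prev(17) | reversed so far: 26 -> 17 -> 19
Step 4: curr=44, set curr.next=prev(26) | reversed so far: 44 -> 26 -> 17 -> 19

44 -> 26 -> 17 -> 19 -> None


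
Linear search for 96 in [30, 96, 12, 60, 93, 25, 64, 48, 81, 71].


i=0: 30!=96
i=1: 96==96 found!

Found at 1, 2 comps


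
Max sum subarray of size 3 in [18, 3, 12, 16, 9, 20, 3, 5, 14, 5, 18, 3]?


[0:3]: 33
[1:4]: 31
[2:5]: 37
[3:6]: 45
[4:7]: 32
[5:8]: 28
[6:9]: 22
[7:10]: 24
[8:11]: 37
[9:12]: 26

Max: 45 at [3:6]


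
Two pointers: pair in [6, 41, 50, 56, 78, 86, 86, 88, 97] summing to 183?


lo=0(6)+hi=8(97)=103
lo=1(41)+hi=8(97)=138
lo=2(50)+hi=8(97)=147
lo=3(56)+hi=8(97)=153
lo=4(78)+hi=8(97)=175
lo=5(86)+hi=8(97)=183

Yes: 86+97=183


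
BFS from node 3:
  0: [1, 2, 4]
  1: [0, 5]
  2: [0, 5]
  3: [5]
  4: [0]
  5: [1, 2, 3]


Visit 3, enqueue [5]
Visit 5, enqueue [1, 2]
Visit 1, enqueue [0]
Visit 2, enqueue []
Visit 0, enqueue [4]
Visit 4, enqueue []

BFS order: [3, 5, 1, 2, 0, 4]


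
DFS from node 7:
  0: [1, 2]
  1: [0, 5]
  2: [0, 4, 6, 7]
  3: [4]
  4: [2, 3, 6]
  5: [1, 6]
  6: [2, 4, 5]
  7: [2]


Visit 7, push [2]
Visit 2, push [6, 4, 0]
Visit 0, push [1]
Visit 1, push [5]
Visit 5, push [6]
Visit 6, push [4]
Visit 4, push [3]
Visit 3, push []

DFS order: [7, 2, 0, 1, 5, 6, 4, 3]


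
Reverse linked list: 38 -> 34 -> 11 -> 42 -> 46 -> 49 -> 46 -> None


Step 1: curr=38, set curr.next=prev(None) | reversed so far: 38
Step 2: curr=34, set curr.next=prev(38) | reversed so far: 34 -> 38
Step 3: curr=11, set curr.next=prev(34) | reversed so far: 11 -> 34 -> 38
Step 4: curr=42, set curr.next=prev(11) | reversed so far: 42 -> 11 -> 34 -> 38
Step 5: curr=46, set curr.next=prev(42) | reversed so far: 46 -> 42 -> 11 -> 34 -> 38
Step 6: curr=49, set curr.next=prev(46) | reversed so far: 49 -> 46 -> 42 -> 11 -> 34 -> 38
Step 7: curr=46, set curr.next=prev(49) | reversed so far: 46 -> 49 -> 46 -> 42 -> 11 -> 34 -> 38

46 -> 49 -> 46 -> 42 -> 11 -> 34 -> 38 -> None


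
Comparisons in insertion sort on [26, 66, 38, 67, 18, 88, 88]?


Algorithm: insertion sort
Input: [26, 66, 38, 67, 18, 88, 88]
Sorted: [18, 26, 38, 66, 67, 88, 88]

10


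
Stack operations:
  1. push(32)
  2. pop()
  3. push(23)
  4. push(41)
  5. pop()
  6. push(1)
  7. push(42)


push(32) -> [32]
pop()->32, []
push(23) -> [23]
push(41) -> [23, 41]
pop()->41, [23]
push(1) -> [23, 1]
push(42) -> [23, 1, 42]

Final stack: [23, 1, 42]


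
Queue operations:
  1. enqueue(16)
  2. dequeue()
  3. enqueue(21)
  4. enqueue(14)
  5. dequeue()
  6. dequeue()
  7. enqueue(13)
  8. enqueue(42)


enqueue(16) -> [16]
dequeue()->16, []
enqueue(21) -> [21]
enqueue(14) -> [21, 14]
dequeue()->21, [14]
dequeue()->14, []
enqueue(13) -> [13]
enqueue(42) -> [13, 42]

Final queue: [13, 42]


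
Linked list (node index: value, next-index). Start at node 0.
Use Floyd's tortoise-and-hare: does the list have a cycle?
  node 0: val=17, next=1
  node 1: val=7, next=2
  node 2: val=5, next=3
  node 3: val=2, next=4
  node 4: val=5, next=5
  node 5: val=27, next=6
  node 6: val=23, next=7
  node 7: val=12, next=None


Floyd's tortoise (slow, +1) and hare (fast, +2):
  init: slow=0, fast=0
  step 1: slow=1, fast=2
  step 2: slow=2, fast=4
  step 3: slow=3, fast=6
  step 4: fast 6->7->None, no cycle

Cycle: no


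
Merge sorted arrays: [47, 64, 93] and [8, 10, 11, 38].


Take 8 from B
Take 10 from B
Take 11 from B
Take 38 from B

Merged: [8, 10, 11, 38, 47, 64, 93]


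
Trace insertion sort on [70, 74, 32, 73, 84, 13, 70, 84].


Initial: [70, 74, 32, 73, 84, 13, 70, 84]
Insert 74: [70, 74, 32, 73, 84, 13, 70, 84]
Insert 32: [32, 70, 74, 73, 84, 13, 70, 84]
Insert 73: [32, 70, 73, 74, 84, 13, 70, 84]
Insert 84: [32, 70, 73, 74, 84, 13, 70, 84]
Insert 13: [13, 32, 70, 73, 74, 84, 70, 84]
Insert 70: [13, 32, 70, 70, 73, 74, 84, 84]
Insert 84: [13, 32, 70, 70, 73, 74, 84, 84]

Sorted: [13, 32, 70, 70, 73, 74, 84, 84]


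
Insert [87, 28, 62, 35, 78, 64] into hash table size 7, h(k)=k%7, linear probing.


Insert 87: h=3 -> slot 3
Insert 28: h=0 -> slot 0
Insert 62: h=6 -> slot 6
Insert 35: h=0, 1 probes -> slot 1
Insert 78: h=1, 1 probes -> slot 2
Insert 64: h=1, 3 probes -> slot 4

Table: [28, 35, 78, 87, 64, None, 62]


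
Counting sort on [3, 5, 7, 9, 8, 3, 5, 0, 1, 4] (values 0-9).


Input: [3, 5, 7, 9, 8, 3, 5, 0, 1, 4]
Counts: [1, 1, 0, 2, 1, 2, 0, 1, 1, 1]

Sorted: [0, 1, 3, 3, 4, 5, 5, 7, 8, 9]


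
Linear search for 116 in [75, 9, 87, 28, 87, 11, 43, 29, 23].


i=0: 75!=116
i=1: 9!=116
i=2: 87!=116
i=3: 28!=116
i=4: 87!=116
i=5: 11!=116
i=6: 43!=116
i=7: 29!=116
i=8: 23!=116

Not found, 9 comps


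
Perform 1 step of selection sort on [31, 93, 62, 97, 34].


Initial: [31, 93, 62, 97, 34]
Step 1: min=31 at 0
  Swap: [31, 93, 62, 97, 34]

After 1 step: [31, 93, 62, 97, 34]


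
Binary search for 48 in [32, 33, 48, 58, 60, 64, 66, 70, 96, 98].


Step 1: lo=0, hi=9, mid=4, val=60
Step 2: lo=0, hi=3, mid=1, val=33
Step 3: lo=2, hi=3, mid=2, val=48

Found at index 2


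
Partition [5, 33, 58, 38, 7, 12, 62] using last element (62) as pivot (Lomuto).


Pivot: 62
  5 <= 62: advance i (no swap)
  33 <= 62: advance i (no swap)
  58 <= 62: advance i (no swap)
  38 <= 62: advance i (no swap)
  7 <= 62: advance i (no swap)
  12 <= 62: advance i (no swap)
Place pivot at 6: [5, 33, 58, 38, 7, 12, 62]

Partitioned: [5, 33, 58, 38, 7, 12, 62]


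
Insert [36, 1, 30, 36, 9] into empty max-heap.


Insert 36: [36]
Insert 1: [36, 1]
Insert 30: [36, 1, 30]
Insert 36: [36, 36, 30, 1]
Insert 9: [36, 36, 30, 1, 9]

Final heap: [36, 36, 30, 1, 9]


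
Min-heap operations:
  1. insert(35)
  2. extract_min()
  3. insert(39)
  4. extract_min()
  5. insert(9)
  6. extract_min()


insert(35) -> [35]
extract_min()->35, []
insert(39) -> [39]
extract_min()->39, []
insert(9) -> [9]
extract_min()->9, []

Final heap: []


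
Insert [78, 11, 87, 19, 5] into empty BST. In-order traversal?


Insert 78: root
Insert 11: L from 78
Insert 87: R from 78
Insert 19: L from 78 -> R from 11
Insert 5: L from 78 -> L from 11

In-order: [5, 11, 19, 78, 87]


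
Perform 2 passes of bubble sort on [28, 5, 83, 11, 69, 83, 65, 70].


Initial: [28, 5, 83, 11, 69, 83, 65, 70]
Pass 1: [5, 28, 11, 69, 83, 65, 70, 83] (5 swaps)
Pass 2: [5, 11, 28, 69, 65, 70, 83, 83] (3 swaps)

After 2 passes: [5, 11, 28, 69, 65, 70, 83, 83]


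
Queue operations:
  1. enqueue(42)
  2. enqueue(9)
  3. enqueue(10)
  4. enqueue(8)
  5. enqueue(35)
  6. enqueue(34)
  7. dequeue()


enqueue(42) -> [42]
enqueue(9) -> [42, 9]
enqueue(10) -> [42, 9, 10]
enqueue(8) -> [42, 9, 10, 8]
enqueue(35) -> [42, 9, 10, 8, 35]
enqueue(34) -> [42, 9, 10, 8, 35, 34]
dequeue()->42, [9, 10, 8, 35, 34]

Final queue: [9, 10, 8, 35, 34]


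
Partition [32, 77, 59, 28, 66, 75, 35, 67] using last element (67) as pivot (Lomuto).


Pivot: 67
  32 <= 67: advance i (no swap)
  59 <= 67: swap -> [32, 59, 77, 28, 66, 75, 35, 67]
  28 <= 67: swap -> [32, 59, 28, 77, 66, 75, 35, 67]
  66 <= 67: swap -> [32, 59, 28, 66, 77, 75, 35, 67]
  35 <= 67: swap -> [32, 59, 28, 66, 35, 75, 77, 67]
Place pivot at 5: [32, 59, 28, 66, 35, 67, 77, 75]

Partitioned: [32, 59, 28, 66, 35, 67, 77, 75]


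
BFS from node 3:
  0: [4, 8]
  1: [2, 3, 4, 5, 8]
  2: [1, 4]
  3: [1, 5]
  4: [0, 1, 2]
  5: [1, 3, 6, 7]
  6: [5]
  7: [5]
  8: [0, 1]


Visit 3, enqueue [1, 5]
Visit 1, enqueue [2, 4, 8]
Visit 5, enqueue [6, 7]
Visit 2, enqueue []
Visit 4, enqueue [0]
Visit 8, enqueue []
Visit 6, enqueue []
Visit 7, enqueue []
Visit 0, enqueue []

BFS order: [3, 1, 5, 2, 4, 8, 6, 7, 0]


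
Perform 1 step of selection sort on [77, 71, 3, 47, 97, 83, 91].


Initial: [77, 71, 3, 47, 97, 83, 91]
Step 1: min=3 at 2
  Swap: [3, 71, 77, 47, 97, 83, 91]

After 1 step: [3, 71, 77, 47, 97, 83, 91]


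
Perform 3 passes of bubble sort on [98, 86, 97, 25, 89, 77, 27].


Initial: [98, 86, 97, 25, 89, 77, 27]
Pass 1: [86, 97, 25, 89, 77, 27, 98] (6 swaps)
Pass 2: [86, 25, 89, 77, 27, 97, 98] (4 swaps)
Pass 3: [25, 86, 77, 27, 89, 97, 98] (3 swaps)

After 3 passes: [25, 86, 77, 27, 89, 97, 98]


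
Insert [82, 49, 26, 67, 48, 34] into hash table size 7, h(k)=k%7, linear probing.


Insert 82: h=5 -> slot 5
Insert 49: h=0 -> slot 0
Insert 26: h=5, 1 probes -> slot 6
Insert 67: h=4 -> slot 4
Insert 48: h=6, 2 probes -> slot 1
Insert 34: h=6, 3 probes -> slot 2

Table: [49, 48, 34, None, 67, 82, 26]


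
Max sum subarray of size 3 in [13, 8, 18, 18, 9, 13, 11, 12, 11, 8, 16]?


[0:3]: 39
[1:4]: 44
[2:5]: 45
[3:6]: 40
[4:7]: 33
[5:8]: 36
[6:9]: 34
[7:10]: 31
[8:11]: 35

Max: 45 at [2:5]


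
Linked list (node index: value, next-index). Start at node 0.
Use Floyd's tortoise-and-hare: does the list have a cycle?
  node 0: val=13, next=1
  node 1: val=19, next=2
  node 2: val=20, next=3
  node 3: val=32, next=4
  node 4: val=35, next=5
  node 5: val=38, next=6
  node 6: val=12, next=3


Floyd's tortoise (slow, +1) and hare (fast, +2):
  init: slow=0, fast=0
  step 1: slow=1, fast=2
  step 2: slow=2, fast=4
  step 3: slow=3, fast=6
  step 4: slow=4, fast=4
  slow == fast at node 4: cycle detected

Cycle: yes


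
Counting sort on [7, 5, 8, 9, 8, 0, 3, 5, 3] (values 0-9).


Input: [7, 5, 8, 9, 8, 0, 3, 5, 3]
Counts: [1, 0, 0, 2, 0, 2, 0, 1, 2, 1]

Sorted: [0, 3, 3, 5, 5, 7, 8, 8, 9]


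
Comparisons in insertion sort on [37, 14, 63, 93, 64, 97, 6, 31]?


Algorithm: insertion sort
Input: [37, 14, 63, 93, 64, 97, 6, 31]
Sorted: [6, 14, 31, 37, 63, 64, 93, 97]

18


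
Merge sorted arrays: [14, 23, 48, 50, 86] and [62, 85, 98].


Take 14 from A
Take 23 from A
Take 48 from A
Take 50 from A
Take 62 from B
Take 85 from B
Take 86 from A

Merged: [14, 23, 48, 50, 62, 85, 86, 98]


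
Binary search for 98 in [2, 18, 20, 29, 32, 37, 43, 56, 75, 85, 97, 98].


Step 1: lo=0, hi=11, mid=5, val=37
Step 2: lo=6, hi=11, mid=8, val=75
Step 3: lo=9, hi=11, mid=10, val=97
Step 4: lo=11, hi=11, mid=11, val=98

Found at index 11


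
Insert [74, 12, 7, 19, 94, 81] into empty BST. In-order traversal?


Insert 74: root
Insert 12: L from 74
Insert 7: L from 74 -> L from 12
Insert 19: L from 74 -> R from 12
Insert 94: R from 74
Insert 81: R from 74 -> L from 94

In-order: [7, 12, 19, 74, 81, 94]


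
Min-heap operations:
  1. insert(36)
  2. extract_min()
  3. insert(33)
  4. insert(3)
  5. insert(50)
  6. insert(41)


insert(36) -> [36]
extract_min()->36, []
insert(33) -> [33]
insert(3) -> [3, 33]
insert(50) -> [3, 33, 50]
insert(41) -> [3, 33, 50, 41]

Final heap: [3, 33, 50, 41]


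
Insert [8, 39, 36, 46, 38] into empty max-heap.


Insert 8: [8]
Insert 39: [39, 8]
Insert 36: [39, 8, 36]
Insert 46: [46, 39, 36, 8]
Insert 38: [46, 39, 36, 8, 38]

Final heap: [46, 39, 36, 8, 38]


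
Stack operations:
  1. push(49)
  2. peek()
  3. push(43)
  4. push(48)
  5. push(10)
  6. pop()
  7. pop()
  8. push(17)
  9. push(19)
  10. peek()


push(49) -> [49]
peek()->49
push(43) -> [49, 43]
push(48) -> [49, 43, 48]
push(10) -> [49, 43, 48, 10]
pop()->10, [49, 43, 48]
pop()->48, [49, 43]
push(17) -> [49, 43, 17]
push(19) -> [49, 43, 17, 19]
peek()->19

Final stack: [49, 43, 17, 19]


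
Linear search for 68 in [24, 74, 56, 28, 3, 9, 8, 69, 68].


i=0: 24!=68
i=1: 74!=68
i=2: 56!=68
i=3: 28!=68
i=4: 3!=68
i=5: 9!=68
i=6: 8!=68
i=7: 69!=68
i=8: 68==68 found!

Found at 8, 9 comps


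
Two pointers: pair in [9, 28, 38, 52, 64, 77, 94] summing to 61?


lo=0(9)+hi=6(94)=103
lo=0(9)+hi=5(77)=86
lo=0(9)+hi=4(64)=73
lo=0(9)+hi=3(52)=61

Yes: 9+52=61


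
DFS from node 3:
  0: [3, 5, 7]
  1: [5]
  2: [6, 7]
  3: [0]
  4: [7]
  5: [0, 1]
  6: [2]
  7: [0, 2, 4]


Visit 3, push [0]
Visit 0, push [7, 5]
Visit 5, push [1]
Visit 1, push []
Visit 7, push [4, 2]
Visit 2, push [6]
Visit 6, push []
Visit 4, push []

DFS order: [3, 0, 5, 1, 7, 2, 6, 4]


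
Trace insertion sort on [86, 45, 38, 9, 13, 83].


Initial: [86, 45, 38, 9, 13, 83]
Insert 45: [45, 86, 38, 9, 13, 83]
Insert 38: [38, 45, 86, 9, 13, 83]
Insert 9: [9, 38, 45, 86, 13, 83]
Insert 13: [9, 13, 38, 45, 86, 83]
Insert 83: [9, 13, 38, 45, 83, 86]

Sorted: [9, 13, 38, 45, 83, 86]


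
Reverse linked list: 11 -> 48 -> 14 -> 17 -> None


Step 1: curr=11, set curr.next=prev(None) | reversed so far: 11
Step 2: curr=48, set curr.next=prev(11) | reversed so far: 48 -> 11
Step 3: curr=14, set curr.next=prev(48) | reversed so far: 14 -> 48 -> 11
Step 4: curr=17, set curr.next=prev(14) | reversed so far: 17 -> 14 -> 48 -> 11

17 -> 14 -> 48 -> 11 -> None


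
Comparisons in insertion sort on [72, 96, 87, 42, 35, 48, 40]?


Algorithm: insertion sort
Input: [72, 96, 87, 42, 35, 48, 40]
Sorted: [35, 40, 42, 48, 72, 87, 96]

20


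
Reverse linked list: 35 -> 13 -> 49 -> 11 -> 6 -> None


Step 1: curr=35, set curr.next=prev(None) | reversed so far: 35
Step 2: curr=13, set curr.next=prev(35) | reversed so far: 13 -> 35
Step 3: curr=49, set curr.next=prev(13) | reversed so far: 49 -> 13 -> 35
Step 4: curr=11, set curr.next=prev(49) | reversed so far: 11 -> 49 -> 13 -> 35
Step 5: curr=6, set curr.next=prev(11) | reversed so far: 6 -> 11 -> 49 -> 13 -> 35

6 -> 11 -> 49 -> 13 -> 35 -> None


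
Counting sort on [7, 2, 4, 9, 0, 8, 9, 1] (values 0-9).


Input: [7, 2, 4, 9, 0, 8, 9, 1]
Counts: [1, 1, 1, 0, 1, 0, 0, 1, 1, 2]

Sorted: [0, 1, 2, 4, 7, 8, 9, 9]


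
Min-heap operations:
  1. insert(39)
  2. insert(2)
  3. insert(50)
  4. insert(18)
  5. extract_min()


insert(39) -> [39]
insert(2) -> [2, 39]
insert(50) -> [2, 39, 50]
insert(18) -> [2, 18, 50, 39]
extract_min()->2, [18, 39, 50]

Final heap: [18, 39, 50]


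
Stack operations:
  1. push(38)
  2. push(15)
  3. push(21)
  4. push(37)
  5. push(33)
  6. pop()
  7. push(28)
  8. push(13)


push(38) -> [38]
push(15) -> [38, 15]
push(21) -> [38, 15, 21]
push(37) -> [38, 15, 21, 37]
push(33) -> [38, 15, 21, 37, 33]
pop()->33, [38, 15, 21, 37]
push(28) -> [38, 15, 21, 37, 28]
push(13) -> [38, 15, 21, 37, 28, 13]

Final stack: [38, 15, 21, 37, 28, 13]


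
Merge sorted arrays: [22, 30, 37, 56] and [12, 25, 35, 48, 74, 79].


Take 12 from B
Take 22 from A
Take 25 from B
Take 30 from A
Take 35 from B
Take 37 from A
Take 48 from B
Take 56 from A

Merged: [12, 22, 25, 30, 35, 37, 48, 56, 74, 79]


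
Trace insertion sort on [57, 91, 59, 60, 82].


Initial: [57, 91, 59, 60, 82]
Insert 91: [57, 91, 59, 60, 82]
Insert 59: [57, 59, 91, 60, 82]
Insert 60: [57, 59, 60, 91, 82]
Insert 82: [57, 59, 60, 82, 91]

Sorted: [57, 59, 60, 82, 91]


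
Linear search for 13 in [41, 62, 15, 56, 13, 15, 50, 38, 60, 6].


i=0: 41!=13
i=1: 62!=13
i=2: 15!=13
i=3: 56!=13
i=4: 13==13 found!

Found at 4, 5 comps


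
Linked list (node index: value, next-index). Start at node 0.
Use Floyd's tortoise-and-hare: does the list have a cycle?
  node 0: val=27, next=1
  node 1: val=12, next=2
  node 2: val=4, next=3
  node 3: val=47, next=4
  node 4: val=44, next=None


Floyd's tortoise (slow, +1) and hare (fast, +2):
  init: slow=0, fast=0
  step 1: slow=1, fast=2
  step 2: slow=2, fast=4
  step 3: fast -> None, no cycle

Cycle: no


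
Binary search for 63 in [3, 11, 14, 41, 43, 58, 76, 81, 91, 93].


Step 1: lo=0, hi=9, mid=4, val=43
Step 2: lo=5, hi=9, mid=7, val=81
Step 3: lo=5, hi=6, mid=5, val=58
Step 4: lo=6, hi=6, mid=6, val=76

Not found


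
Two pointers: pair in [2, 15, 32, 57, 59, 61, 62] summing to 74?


lo=0(2)+hi=6(62)=64
lo=1(15)+hi=6(62)=77
lo=1(15)+hi=5(61)=76
lo=1(15)+hi=4(59)=74

Yes: 15+59=74


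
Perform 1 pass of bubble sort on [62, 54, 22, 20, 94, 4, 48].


Initial: [62, 54, 22, 20, 94, 4, 48]
Pass 1: [54, 22, 20, 62, 4, 48, 94] (5 swaps)

After 1 pass: [54, 22, 20, 62, 4, 48, 94]


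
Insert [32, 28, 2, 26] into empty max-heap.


Insert 32: [32]
Insert 28: [32, 28]
Insert 2: [32, 28, 2]
Insert 26: [32, 28, 2, 26]

Final heap: [32, 28, 2, 26]


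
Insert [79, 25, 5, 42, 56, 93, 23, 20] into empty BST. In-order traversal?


Insert 79: root
Insert 25: L from 79
Insert 5: L from 79 -> L from 25
Insert 42: L from 79 -> R from 25
Insert 56: L from 79 -> R from 25 -> R from 42
Insert 93: R from 79
Insert 23: L from 79 -> L from 25 -> R from 5
Insert 20: L from 79 -> L from 25 -> R from 5 -> L from 23

In-order: [5, 20, 23, 25, 42, 56, 79, 93]


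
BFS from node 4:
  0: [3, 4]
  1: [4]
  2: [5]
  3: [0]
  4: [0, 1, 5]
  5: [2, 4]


Visit 4, enqueue [0, 1, 5]
Visit 0, enqueue [3]
Visit 1, enqueue []
Visit 5, enqueue [2]
Visit 3, enqueue []
Visit 2, enqueue []

BFS order: [4, 0, 1, 5, 3, 2]


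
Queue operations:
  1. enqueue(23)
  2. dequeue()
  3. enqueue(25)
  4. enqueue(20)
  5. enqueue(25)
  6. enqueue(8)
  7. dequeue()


enqueue(23) -> [23]
dequeue()->23, []
enqueue(25) -> [25]
enqueue(20) -> [25, 20]
enqueue(25) -> [25, 20, 25]
enqueue(8) -> [25, 20, 25, 8]
dequeue()->25, [20, 25, 8]

Final queue: [20, 25, 8]


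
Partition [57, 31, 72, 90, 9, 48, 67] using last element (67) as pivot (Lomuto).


Pivot: 67
  57 <= 67: advance i (no swap)
  31 <= 67: advance i (no swap)
  9 <= 67: swap -> [57, 31, 9, 90, 72, 48, 67]
  48 <= 67: swap -> [57, 31, 9, 48, 72, 90, 67]
Place pivot at 4: [57, 31, 9, 48, 67, 90, 72]

Partitioned: [57, 31, 9, 48, 67, 90, 72]


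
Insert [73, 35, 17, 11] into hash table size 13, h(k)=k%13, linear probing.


Insert 73: h=8 -> slot 8
Insert 35: h=9 -> slot 9
Insert 17: h=4 -> slot 4
Insert 11: h=11 -> slot 11

Table: [None, None, None, None, 17, None, None, None, 73, 35, None, 11, None]


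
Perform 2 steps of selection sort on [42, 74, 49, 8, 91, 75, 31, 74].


Initial: [42, 74, 49, 8, 91, 75, 31, 74]
Step 1: min=8 at 3
  Swap: [8, 74, 49, 42, 91, 75, 31, 74]
Step 2: min=31 at 6
  Swap: [8, 31, 49, 42, 91, 75, 74, 74]

After 2 steps: [8, 31, 49, 42, 91, 75, 74, 74]


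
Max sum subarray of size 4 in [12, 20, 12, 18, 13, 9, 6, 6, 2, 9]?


[0:4]: 62
[1:5]: 63
[2:6]: 52
[3:7]: 46
[4:8]: 34
[5:9]: 23
[6:10]: 23

Max: 63 at [1:5]


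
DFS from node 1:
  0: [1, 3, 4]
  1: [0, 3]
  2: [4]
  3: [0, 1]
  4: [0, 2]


Visit 1, push [3, 0]
Visit 0, push [4, 3]
Visit 3, push []
Visit 4, push [2]
Visit 2, push []

DFS order: [1, 0, 3, 4, 2]


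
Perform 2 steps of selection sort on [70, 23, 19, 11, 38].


Initial: [70, 23, 19, 11, 38]
Step 1: min=11 at 3
  Swap: [11, 23, 19, 70, 38]
Step 2: min=19 at 2
  Swap: [11, 19, 23, 70, 38]

After 2 steps: [11, 19, 23, 70, 38]


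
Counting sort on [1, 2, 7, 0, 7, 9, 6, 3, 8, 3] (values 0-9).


Input: [1, 2, 7, 0, 7, 9, 6, 3, 8, 3]
Counts: [1, 1, 1, 2, 0, 0, 1, 2, 1, 1]

Sorted: [0, 1, 2, 3, 3, 6, 7, 7, 8, 9]


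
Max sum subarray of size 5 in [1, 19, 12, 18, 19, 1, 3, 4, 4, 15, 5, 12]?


[0:5]: 69
[1:6]: 69
[2:7]: 53
[3:8]: 45
[4:9]: 31
[5:10]: 27
[6:11]: 31
[7:12]: 40

Max: 69 at [0:5]


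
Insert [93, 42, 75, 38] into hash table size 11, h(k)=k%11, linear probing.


Insert 93: h=5 -> slot 5
Insert 42: h=9 -> slot 9
Insert 75: h=9, 1 probes -> slot 10
Insert 38: h=5, 1 probes -> slot 6

Table: [None, None, None, None, None, 93, 38, None, None, 42, 75]


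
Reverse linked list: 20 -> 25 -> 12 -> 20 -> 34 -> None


Step 1: curr=20, set curr.next=prev(None) | reversed so far: 20
Step 2: curr=25, set curr.next=prev(20) | reversed so far: 25 -> 20
Step 3: curr=12, set curr.next=prev(25) | reversed so far: 12 -> 25 -> 20
Step 4: curr=20, set curr.next=prev(12) | reversed so far: 20 -> 12 -> 25 -> 20
Step 5: curr=34, set curr.next=prev(20) | reversed so far: 34 -> 20 -> 12 -> 25 -> 20

34 -> 20 -> 12 -> 25 -> 20 -> None


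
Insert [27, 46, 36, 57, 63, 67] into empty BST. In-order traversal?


Insert 27: root
Insert 46: R from 27
Insert 36: R from 27 -> L from 46
Insert 57: R from 27 -> R from 46
Insert 63: R from 27 -> R from 46 -> R from 57
Insert 67: R from 27 -> R from 46 -> R from 57 -> R from 63

In-order: [27, 36, 46, 57, 63, 67]


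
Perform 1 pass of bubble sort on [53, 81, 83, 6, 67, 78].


Initial: [53, 81, 83, 6, 67, 78]
Pass 1: [53, 81, 6, 67, 78, 83] (3 swaps)

After 1 pass: [53, 81, 6, 67, 78, 83]


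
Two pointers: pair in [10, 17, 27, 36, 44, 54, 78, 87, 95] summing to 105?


lo=0(10)+hi=8(95)=105

Yes: 10+95=105


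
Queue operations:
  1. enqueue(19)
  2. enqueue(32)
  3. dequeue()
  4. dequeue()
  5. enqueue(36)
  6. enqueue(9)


enqueue(19) -> [19]
enqueue(32) -> [19, 32]
dequeue()->19, [32]
dequeue()->32, []
enqueue(36) -> [36]
enqueue(9) -> [36, 9]

Final queue: [36, 9]


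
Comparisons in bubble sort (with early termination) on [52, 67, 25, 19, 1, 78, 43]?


Algorithm: bubble sort (with early termination)
Input: [52, 67, 25, 19, 1, 78, 43]
Sorted: [1, 19, 25, 43, 52, 67, 78]

20


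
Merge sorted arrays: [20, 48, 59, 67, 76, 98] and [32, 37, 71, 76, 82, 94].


Take 20 from A
Take 32 from B
Take 37 from B
Take 48 from A
Take 59 from A
Take 67 from A
Take 71 from B
Take 76 from A
Take 76 from B
Take 82 from B
Take 94 from B

Merged: [20, 32, 37, 48, 59, 67, 71, 76, 76, 82, 94, 98]


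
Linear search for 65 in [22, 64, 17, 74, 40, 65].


i=0: 22!=65
i=1: 64!=65
i=2: 17!=65
i=3: 74!=65
i=4: 40!=65
i=5: 65==65 found!

Found at 5, 6 comps


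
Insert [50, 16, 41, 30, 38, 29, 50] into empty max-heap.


Insert 50: [50]
Insert 16: [50, 16]
Insert 41: [50, 16, 41]
Insert 30: [50, 30, 41, 16]
Insert 38: [50, 38, 41, 16, 30]
Insert 29: [50, 38, 41, 16, 30, 29]
Insert 50: [50, 38, 50, 16, 30, 29, 41]

Final heap: [50, 38, 50, 16, 30, 29, 41]


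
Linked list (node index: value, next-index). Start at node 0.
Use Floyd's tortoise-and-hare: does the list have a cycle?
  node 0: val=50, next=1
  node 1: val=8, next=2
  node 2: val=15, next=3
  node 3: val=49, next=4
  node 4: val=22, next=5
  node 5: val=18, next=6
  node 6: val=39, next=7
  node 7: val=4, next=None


Floyd's tortoise (slow, +1) and hare (fast, +2):
  init: slow=0, fast=0
  step 1: slow=1, fast=2
  step 2: slow=2, fast=4
  step 3: slow=3, fast=6
  step 4: fast 6->7->None, no cycle

Cycle: no


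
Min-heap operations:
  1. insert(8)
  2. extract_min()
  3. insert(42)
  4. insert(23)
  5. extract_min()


insert(8) -> [8]
extract_min()->8, []
insert(42) -> [42]
insert(23) -> [23, 42]
extract_min()->23, [42]

Final heap: [42]


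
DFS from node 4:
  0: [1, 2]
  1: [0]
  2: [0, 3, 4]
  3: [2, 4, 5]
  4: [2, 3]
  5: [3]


Visit 4, push [3, 2]
Visit 2, push [3, 0]
Visit 0, push [1]
Visit 1, push []
Visit 3, push [5]
Visit 5, push []

DFS order: [4, 2, 0, 1, 3, 5]


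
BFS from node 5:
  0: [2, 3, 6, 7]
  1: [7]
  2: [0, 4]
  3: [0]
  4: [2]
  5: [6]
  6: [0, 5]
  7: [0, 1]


Visit 5, enqueue [6]
Visit 6, enqueue [0]
Visit 0, enqueue [2, 3, 7]
Visit 2, enqueue [4]
Visit 3, enqueue []
Visit 7, enqueue [1]
Visit 4, enqueue []
Visit 1, enqueue []

BFS order: [5, 6, 0, 2, 3, 7, 4, 1]


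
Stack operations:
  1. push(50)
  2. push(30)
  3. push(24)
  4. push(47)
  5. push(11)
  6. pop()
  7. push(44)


push(50) -> [50]
push(30) -> [50, 30]
push(24) -> [50, 30, 24]
push(47) -> [50, 30, 24, 47]
push(11) -> [50, 30, 24, 47, 11]
pop()->11, [50, 30, 24, 47]
push(44) -> [50, 30, 24, 47, 44]

Final stack: [50, 30, 24, 47, 44]


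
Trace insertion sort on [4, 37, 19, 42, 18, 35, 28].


Initial: [4, 37, 19, 42, 18, 35, 28]
Insert 37: [4, 37, 19, 42, 18, 35, 28]
Insert 19: [4, 19, 37, 42, 18, 35, 28]
Insert 42: [4, 19, 37, 42, 18, 35, 28]
Insert 18: [4, 18, 19, 37, 42, 35, 28]
Insert 35: [4, 18, 19, 35, 37, 42, 28]
Insert 28: [4, 18, 19, 28, 35, 37, 42]

Sorted: [4, 18, 19, 28, 35, 37, 42]


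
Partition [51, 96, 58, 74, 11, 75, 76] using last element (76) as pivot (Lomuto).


Pivot: 76
  51 <= 76: advance i (no swap)
  58 <= 76: swap -> [51, 58, 96, 74, 11, 75, 76]
  74 <= 76: swap -> [51, 58, 74, 96, 11, 75, 76]
  11 <= 76: swap -> [51, 58, 74, 11, 96, 75, 76]
  75 <= 76: swap -> [51, 58, 74, 11, 75, 96, 76]
Place pivot at 5: [51, 58, 74, 11, 75, 76, 96]

Partitioned: [51, 58, 74, 11, 75, 76, 96]


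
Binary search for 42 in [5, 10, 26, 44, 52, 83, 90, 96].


Step 1: lo=0, hi=7, mid=3, val=44
Step 2: lo=0, hi=2, mid=1, val=10
Step 3: lo=2, hi=2, mid=2, val=26

Not found


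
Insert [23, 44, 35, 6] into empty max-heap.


Insert 23: [23]
Insert 44: [44, 23]
Insert 35: [44, 23, 35]
Insert 6: [44, 23, 35, 6]

Final heap: [44, 23, 35, 6]


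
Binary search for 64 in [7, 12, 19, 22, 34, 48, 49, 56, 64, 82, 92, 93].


Step 1: lo=0, hi=11, mid=5, val=48
Step 2: lo=6, hi=11, mid=8, val=64

Found at index 8


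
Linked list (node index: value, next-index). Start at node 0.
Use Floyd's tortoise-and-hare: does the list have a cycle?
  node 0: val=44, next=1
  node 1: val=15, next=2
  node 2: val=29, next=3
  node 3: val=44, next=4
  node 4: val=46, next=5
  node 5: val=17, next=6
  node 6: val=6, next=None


Floyd's tortoise (slow, +1) and hare (fast, +2):
  init: slow=0, fast=0
  step 1: slow=1, fast=2
  step 2: slow=2, fast=4
  step 3: slow=3, fast=6
  step 4: fast -> None, no cycle

Cycle: no


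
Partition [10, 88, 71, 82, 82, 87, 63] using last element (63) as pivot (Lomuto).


Pivot: 63
  10 <= 63: advance i (no swap)
Place pivot at 1: [10, 63, 71, 82, 82, 87, 88]

Partitioned: [10, 63, 71, 82, 82, 87, 88]


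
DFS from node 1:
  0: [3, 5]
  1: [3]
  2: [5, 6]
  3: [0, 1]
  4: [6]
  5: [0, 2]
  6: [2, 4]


Visit 1, push [3]
Visit 3, push [0]
Visit 0, push [5]
Visit 5, push [2]
Visit 2, push [6]
Visit 6, push [4]
Visit 4, push []

DFS order: [1, 3, 0, 5, 2, 6, 4]


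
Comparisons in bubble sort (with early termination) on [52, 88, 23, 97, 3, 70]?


Algorithm: bubble sort (with early termination)
Input: [52, 88, 23, 97, 3, 70]
Sorted: [3, 23, 52, 70, 88, 97]

15


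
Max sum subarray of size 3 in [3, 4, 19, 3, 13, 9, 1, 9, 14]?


[0:3]: 26
[1:4]: 26
[2:5]: 35
[3:6]: 25
[4:7]: 23
[5:8]: 19
[6:9]: 24

Max: 35 at [2:5]


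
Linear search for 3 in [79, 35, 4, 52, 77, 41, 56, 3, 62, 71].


i=0: 79!=3
i=1: 35!=3
i=2: 4!=3
i=3: 52!=3
i=4: 77!=3
i=5: 41!=3
i=6: 56!=3
i=7: 3==3 found!

Found at 7, 8 comps


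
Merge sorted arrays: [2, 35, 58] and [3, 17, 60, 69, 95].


Take 2 from A
Take 3 from B
Take 17 from B
Take 35 from A
Take 58 from A

Merged: [2, 3, 17, 35, 58, 60, 69, 95]


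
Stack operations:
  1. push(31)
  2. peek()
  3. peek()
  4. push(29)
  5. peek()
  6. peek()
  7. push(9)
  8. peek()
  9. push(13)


push(31) -> [31]
peek()->31
peek()->31
push(29) -> [31, 29]
peek()->29
peek()->29
push(9) -> [31, 29, 9]
peek()->9
push(13) -> [31, 29, 9, 13]

Final stack: [31, 29, 9, 13]


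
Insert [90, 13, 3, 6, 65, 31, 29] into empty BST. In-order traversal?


Insert 90: root
Insert 13: L from 90
Insert 3: L from 90 -> L from 13
Insert 6: L from 90 -> L from 13 -> R from 3
Insert 65: L from 90 -> R from 13
Insert 31: L from 90 -> R from 13 -> L from 65
Insert 29: L from 90 -> R from 13 -> L from 65 -> L from 31

In-order: [3, 6, 13, 29, 31, 65, 90]


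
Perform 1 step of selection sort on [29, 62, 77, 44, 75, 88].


Initial: [29, 62, 77, 44, 75, 88]
Step 1: min=29 at 0
  Swap: [29, 62, 77, 44, 75, 88]

After 1 step: [29, 62, 77, 44, 75, 88]


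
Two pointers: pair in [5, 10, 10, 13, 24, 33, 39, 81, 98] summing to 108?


lo=0(5)+hi=8(98)=103
lo=1(10)+hi=8(98)=108

Yes: 10+98=108


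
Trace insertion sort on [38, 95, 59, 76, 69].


Initial: [38, 95, 59, 76, 69]
Insert 95: [38, 95, 59, 76, 69]
Insert 59: [38, 59, 95, 76, 69]
Insert 76: [38, 59, 76, 95, 69]
Insert 69: [38, 59, 69, 76, 95]

Sorted: [38, 59, 69, 76, 95]
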